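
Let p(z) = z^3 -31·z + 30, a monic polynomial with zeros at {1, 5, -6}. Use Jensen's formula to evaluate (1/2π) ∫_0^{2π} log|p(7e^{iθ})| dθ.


Zeros: -6, 1, 5; r = 7.
Inside |z| < r: -6, 1, 5. Outside (|z| ≥ r): ∅.
p(0) = 30, so log|p(0)| = log(30) = 3.4012.
Apply Jensen: I(r) = log|p(0)| + Σ_k log(r/|z_k|), summed over zeros inside |z| < r.
  log(r/|z_k|) for z_k = 1: log(7/1) = 1.9459
  log(r/|z_k|) for z_k = 5: log(7/5) = 0.3365
  log(r/|z_k|) for z_k = -6: log(7/6) = 0.1542
Sum over inside zeros: 2.4365.
I(r) = log|p(0)| + (inside sum) = 3.4012 + 2.4365 = 5.8377.
Closed form (all zeros inside, monic): I(r) = n·log(r) = 3·log(7) = 5.8377. ✓

I(r) ≈ 5.8377.


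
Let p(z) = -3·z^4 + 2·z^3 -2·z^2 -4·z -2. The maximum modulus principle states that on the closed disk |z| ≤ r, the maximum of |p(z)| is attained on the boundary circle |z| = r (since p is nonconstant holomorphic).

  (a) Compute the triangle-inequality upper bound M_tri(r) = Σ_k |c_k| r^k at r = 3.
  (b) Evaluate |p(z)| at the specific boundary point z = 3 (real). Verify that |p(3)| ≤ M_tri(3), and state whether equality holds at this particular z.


Coefficients: c_0 = -2, c_1 = -4, c_2 = -2, c_3 = 2, c_4 = -3. Radius r = 3.
Part (a). Triangle bound: M_tri(r) = Σ_k |c_k| r^k
  = |-2|·3^0 + |-4|·3^1 + |-2|·3^2 + |2|·3^3 + |-3|·3^4
  = 2 + 12 + 18 + 54 + 243 = 329.
This bounds M(r) := max_{|z|=r} |p(z)| from above; equality holds iff all terms c_k z^k can be made to align in phase at a single z on |z|=r.
Part (b). At z = 3 (real, on the circle |z| = r):
  p(3) = (-2)·3^0 + (-4)·3^1 + (-2)·3^2 + (2)·3^3 + (-3)·3^4 = -221.
  |p(3)| = 221.
Check: |p(3)| = 221 ≤ 329 = M_tri(3). ✓ Equality does not hold at z = 3 (the coefficients have mixed signs, so the terms do not all align in phase there).

M_tri(3) = 329; |p(3)| = 221; equality at z=3: no.


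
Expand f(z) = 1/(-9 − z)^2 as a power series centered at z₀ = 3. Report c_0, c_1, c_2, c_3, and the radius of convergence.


Let w = z − z₀, so z = z₀ + w.
Then -9 − z = -9 − (z₀ + w) = (-9 − z₀) − w = -12 − w.
f(z) = 1/(-12 − w)^2 = (1/(-12)^2) · (1 − w/(-12))^{−2}.
By the binomial series (1−u)^{−2} = Σ_{n≥0} C(n+1, 1) u^n for |u|<1, with u = w/(-12):
  c_n = C(n+1, 1) / (-12)^(n+2).
  c_0 = 1/(-12)^2 = 1/144.
  c_1 = 2/(-12)^3 = -1/864.
  c_2 = 3/(-12)^4 = 1/6912.
  c_3 = 4/(-12)^5 = -1/62208.
The series is valid for |w/d| < 1, i.e. |z − z₀| < |d|.
Radius of convergence: R = |-9 − z₀| = |-12| = 12 (distance from z₀ to the singularity z = -9).

c_0 = 1/144, c_1 = -1/864, c_2 = 1/6912, c_3 = -1/62208; R = 12.


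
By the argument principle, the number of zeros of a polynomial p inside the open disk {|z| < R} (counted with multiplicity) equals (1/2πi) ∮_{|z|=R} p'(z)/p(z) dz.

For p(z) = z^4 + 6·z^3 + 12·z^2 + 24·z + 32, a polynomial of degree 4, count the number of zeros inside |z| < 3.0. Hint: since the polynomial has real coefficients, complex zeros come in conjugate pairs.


The zeros of p are: (0 + 2i), (0 - 2i), -2, -4.
Their magnitudes are: 2, 2, 2, 4.
Zeros with |z| < R = 3.0: (0 + 2i), (0 - 2i), -2.
Count = 3.
By the argument principle, (1/2πi) ∮_{|z|=R} p'(z)/p(z) dz equals exactly this count.

Number of zeros inside |z| < 3.0: 3.


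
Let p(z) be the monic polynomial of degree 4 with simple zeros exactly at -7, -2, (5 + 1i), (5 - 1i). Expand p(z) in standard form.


The polynomial is p(z) = ∏_{α ∈ S} (z − α), where S = {-7, -2, (5 + 1i), (5 - 1i)}.
Expanding the product yields: p(z) = z^4 -z^3 -50·z^2 + 94·z + 364.
Note conjugate pairs combine to real quadratics: (z − (5+1i))(z − (5−1i)) = z² − 10z + 26.
The resulting polynomial has degree 4 and real coefficients as required.

p(z) = z^4 -z^3 -50·z^2 + 94·z + 364.


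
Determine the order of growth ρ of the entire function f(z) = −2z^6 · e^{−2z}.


M(r) = max_{|z|=r} |-2|·|z|^6·|e^{−2z}| = 2·r^6 · e^{2r^1} (the factors attain their maxima compatibly on |z|=r). Then log M(r) = log 2 + 6·log r + 2r^1, dominated by the last term, so log log M(r) ~ 1·log r. The polynomial factor -2z^6 contributes only a log r term and does not affect the order. ρ = 1.
Therefore ρ = 1.

Order ρ = 1.


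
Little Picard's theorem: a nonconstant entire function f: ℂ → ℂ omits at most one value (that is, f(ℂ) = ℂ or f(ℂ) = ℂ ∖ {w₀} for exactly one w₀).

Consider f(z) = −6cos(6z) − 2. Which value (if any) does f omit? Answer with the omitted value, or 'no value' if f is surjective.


Little Picard bounds the complement of f(ℂ) to at most one point.
cos is entire and surjective onto ℂ: for every w ∈ ℂ, cos(ζ) = w has a solution ζ ∈ ℂ (e.g., via the complex inverse arccos). With ζ = 6z this gives z = ζ/(6). Then -6·cos(6z) takes every value in -6·ℂ = ℂ, and adding -2 is a bijection of ℂ. So f is surjective and omits no value. (Note: only on the real line is cos bounded by [−1, 1].)

Omitted value: no value.


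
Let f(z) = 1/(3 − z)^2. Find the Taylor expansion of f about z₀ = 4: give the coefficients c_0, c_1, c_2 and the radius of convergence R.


Let w = z − z₀, so z = z₀ + w.
Then 3 − z = 3 − (z₀ + w) = (3 − z₀) − w = -1 − w.
f(z) = 1/(-1 − w)^2 = (1/(-1)^2) · (1 − w/(-1))^{−2}.
By the binomial series (1−u)^{−2} = Σ_{n≥0} C(n+1, 1) u^n for |u|<1, with u = w/(-1):
  c_n = C(n+1, 1) / (-1)^(n+2).
  c_0 = 1/(-1)^2 = 1.
  c_1 = 2/(-1)^3 = -2.
  c_2 = 3/(-1)^4 = 3.
The series is valid for |w/d| < 1, i.e. |z − z₀| < |d|.
Radius of convergence: R = |3 − z₀| = |-1| = 1 (distance from z₀ to the singularity z = 3).

c_0 = 1, c_1 = -2, c_2 = 3; R = 1.


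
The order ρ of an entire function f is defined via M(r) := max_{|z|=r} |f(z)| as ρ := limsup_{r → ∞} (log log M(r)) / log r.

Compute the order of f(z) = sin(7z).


sin(w) is a linear combination of e^{iw} and e^{−iw} (or e^w, e^{−w} in the hyperbolic case), so |sin(w)| ≤ e^{|w|}. With w = 7z, |w| ≤ 7|z| + 0 = 7r + 0 on |z| = r, giving M(r) ≤ e^{7r + 0}, so ρ ≤ 1. On a suitable ray (z = it for sin/cos; z = t for sinh/cosh, t real → ∞), |sin(7z)| grows like e^{7|t|}/2, so ρ ≥ 1. Hence ρ = 1.
Therefore ρ = 1.

Order ρ = 1.


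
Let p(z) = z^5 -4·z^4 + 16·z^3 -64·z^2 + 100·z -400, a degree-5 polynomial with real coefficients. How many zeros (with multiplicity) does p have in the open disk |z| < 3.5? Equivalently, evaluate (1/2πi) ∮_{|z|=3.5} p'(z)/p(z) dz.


The zeros of p are: (1 + 3i), (1 - 3i), (-1 + 3i), (-1 - 3i), 4.
Their magnitudes are: 3.162, 3.162, 3.162, 3.162, 4.
Zeros with |z| < R = 3.5: (1 + 3i), (1 - 3i), (-1 + 3i), (-1 - 3i).
Count = 4.
By the argument principle, (1/2πi) ∮_{|z|=R} p'(z)/p(z) dz equals exactly this count.

Number of zeros inside |z| < 3.5: 4.


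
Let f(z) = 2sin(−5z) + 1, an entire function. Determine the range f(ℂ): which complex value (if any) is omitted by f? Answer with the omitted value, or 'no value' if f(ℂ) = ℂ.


Little Picard bounds the complement of f(ℂ) to at most one point.
sin is entire and surjective onto ℂ: for every w ∈ ℂ, sin(ζ) = w has a solution ζ ∈ ℂ (e.g., via the complex inverse arcsin). With ζ = −5z this gives z = ζ/(-5). Then 2·sin(−5z) takes every value in 2·ℂ = ℂ, and adding 1 is a bijection of ℂ. So f is surjective and omits no value. (Note: only on the real line is sin bounded by [−1, 1].)

Omitted value: no value.


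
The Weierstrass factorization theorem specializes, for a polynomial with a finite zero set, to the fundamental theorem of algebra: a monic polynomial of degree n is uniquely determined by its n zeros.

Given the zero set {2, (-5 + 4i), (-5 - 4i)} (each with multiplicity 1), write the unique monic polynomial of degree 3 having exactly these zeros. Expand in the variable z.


The polynomial is p(z) = ∏_{α ∈ S} (z − α), where S = {2, (-5 + 4i), (-5 - 4i)}.
Expanding the product yields: p(z) = z^3 + 8·z^2 + 21·z -82.
Note conjugate pairs combine to real quadratics: (z − (-5+4i))(z − (-5−4i)) = z² + 10z + 41.
The resulting polynomial has degree 3 and real coefficients as required.

p(z) = z^3 + 8·z^2 + 21·z -82.


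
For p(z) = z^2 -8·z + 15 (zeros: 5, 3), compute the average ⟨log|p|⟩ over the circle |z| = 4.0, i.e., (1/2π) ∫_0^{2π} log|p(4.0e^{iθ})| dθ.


Zeros: 3, 5; r = 4.0.
Inside |z| < r: 3. Outside (|z| ≥ r): 5.
p(0) = 15, so log|p(0)| = log(15) = 2.7081.
Apply Jensen: I(r) = log|p(0)| + Σ_k log(r/|z_k|), summed over zeros inside |z| < r.
  log(r/|z_k|) for z_k = 3: log(4.0/3) = 0.2877
  Outside zeros (5) contribute nothing to the Jensen sum.
Sum over inside zeros: 0.2877.
I(r) = log|p(0)| + (inside sum) = 2.7081 + 0.2877 = 2.9957.
Note: since some zeros are outside |z| ≤ r, the simplified n·log(r) form does NOT apply — only the inside zeros contribute.

I(r) ≈ 2.9957.


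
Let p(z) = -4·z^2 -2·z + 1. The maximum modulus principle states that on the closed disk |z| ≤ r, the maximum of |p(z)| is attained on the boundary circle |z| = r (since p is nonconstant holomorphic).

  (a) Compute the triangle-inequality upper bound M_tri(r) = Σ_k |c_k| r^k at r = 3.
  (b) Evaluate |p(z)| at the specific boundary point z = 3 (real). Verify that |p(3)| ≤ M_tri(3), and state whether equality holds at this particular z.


Coefficients: c_0 = 1, c_1 = -2, c_2 = -4. Radius r = 3.
Part (a). Triangle bound: M_tri(r) = Σ_k |c_k| r^k
  = |1|·3^0 + |-2|·3^1 + |-4|·3^2
  = 1 + 6 + 36 = 43.
This bounds M(r) := max_{|z|=r} |p(z)| from above; equality holds iff all terms c_k z^k can be made to align in phase at a single z on |z|=r.
Part (b). At z = 3 (real, on the circle |z| = r):
  p(3) = (1)·3^0 + (-2)·3^1 + (-4)·3^2 = -41.
  |p(3)| = 41.
Check: |p(3)| = 41 ≤ 43 = M_tri(3). ✓ Equality does not hold at z = 3 (the coefficients have mixed signs, so the terms do not all align in phase there).

M_tri(3) = 43; |p(3)| = 41; equality at z=3: no.


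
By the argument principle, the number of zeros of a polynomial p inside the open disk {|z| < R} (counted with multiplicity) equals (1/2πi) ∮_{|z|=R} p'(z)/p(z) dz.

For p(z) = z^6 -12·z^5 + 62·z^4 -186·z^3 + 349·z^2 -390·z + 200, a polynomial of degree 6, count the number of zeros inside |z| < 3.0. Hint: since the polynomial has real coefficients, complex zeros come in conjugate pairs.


The zeros of p are: 2, (1 + 2i), (1 - 2i), 4, (2 + 1i), (2 - 1i).
Their magnitudes are: 2, 2.236, 2.236, 4, 2.236, 2.236.
Zeros with |z| < R = 3.0: 2, (1 + 2i), (1 - 2i), (2 + 1i), (2 - 1i).
Count = 5.
By the argument principle, (1/2πi) ∮_{|z|=R} p'(z)/p(z) dz equals exactly this count.

Number of zeros inside |z| < 3.0: 5.


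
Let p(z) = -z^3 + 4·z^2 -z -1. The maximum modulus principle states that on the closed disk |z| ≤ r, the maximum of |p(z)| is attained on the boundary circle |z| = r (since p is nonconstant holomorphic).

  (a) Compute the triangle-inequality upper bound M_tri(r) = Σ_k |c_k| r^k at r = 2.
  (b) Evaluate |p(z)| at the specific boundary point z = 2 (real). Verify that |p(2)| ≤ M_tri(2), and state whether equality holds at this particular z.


Coefficients: c_0 = -1, c_1 = -1, c_2 = 4, c_3 = -1. Radius r = 2.
Part (a). Triangle bound: M_tri(r) = Σ_k |c_k| r^k
  = |-1|·2^0 + |-1|·2^1 + |4|·2^2 + |-1|·2^3
  = 1 + 2 + 16 + 8 = 27.
This bounds M(r) := max_{|z|=r} |p(z)| from above; equality holds iff all terms c_k z^k can be made to align in phase at a single z on |z|=r.
Part (b). At z = 2 (real, on the circle |z| = r):
  p(2) = (-1)·2^0 + (-1)·2^1 + (4)·2^2 + (-1)·2^3 = 5.
  |p(2)| = 5.
Check: |p(2)| = 5 ≤ 27 = M_tri(2). ✓ Equality does not hold at z = 2 (the coefficients have mixed signs, so the terms do not all align in phase there).

M_tri(2) = 27; |p(2)| = 5; equality at z=2: no.


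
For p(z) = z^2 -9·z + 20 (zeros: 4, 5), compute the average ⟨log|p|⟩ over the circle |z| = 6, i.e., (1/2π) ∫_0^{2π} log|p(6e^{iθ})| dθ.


Zeros: 4, 5; r = 6.
Inside |z| < r: 4, 5. Outside (|z| ≥ r): ∅.
p(0) = 20, so log|p(0)| = log(20) = 2.9957.
Apply Jensen: I(r) = log|p(0)| + Σ_k log(r/|z_k|), summed over zeros inside |z| < r.
  log(r/|z_k|) for z_k = 4: log(6/4) = 0.4055
  log(r/|z_k|) for z_k = 5: log(6/5) = 0.1823
Sum over inside zeros: 0.5878.
I(r) = log|p(0)| + (inside sum) = 2.9957 + 0.5878 = 3.5835.
Closed form (all zeros inside, monic): I(r) = n·log(r) = 2·log(6) = 3.5835. ✓

I(r) ≈ 3.5835.


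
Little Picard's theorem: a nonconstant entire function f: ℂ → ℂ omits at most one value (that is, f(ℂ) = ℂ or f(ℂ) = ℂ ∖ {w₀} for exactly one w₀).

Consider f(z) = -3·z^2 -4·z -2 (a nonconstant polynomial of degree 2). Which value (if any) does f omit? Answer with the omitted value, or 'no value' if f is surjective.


Little Picard bounds the complement of f(ℂ) to at most one point.
For every w ∈ ℂ, the equation p(z) − w = 0 is a nonconstant polynomial in z and hence has at least one root by the fundamental theorem of algebra. So p is surjective onto ℂ, omitting no value.

Omitted value: no value.


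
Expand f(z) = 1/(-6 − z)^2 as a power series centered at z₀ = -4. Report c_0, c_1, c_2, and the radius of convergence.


Let w = z − z₀, so z = z₀ + w.
Then -6 − z = -6 − (z₀ + w) = (-6 − z₀) − w = -2 − w.
f(z) = 1/(-2 − w)^2 = (1/(-2)^2) · (1 − w/(-2))^{−2}.
By the binomial series (1−u)^{−2} = Σ_{n≥0} C(n+1, 1) u^n for |u|<1, with u = w/(-2):
  c_n = C(n+1, 1) / (-2)^(n+2).
  c_0 = 1/(-2)^2 = 1/4.
  c_1 = 2/(-2)^3 = -1/4.
  c_2 = 3/(-2)^4 = 3/16.
The series is valid for |w/d| < 1, i.e. |z − z₀| < |d|.
Radius of convergence: R = |-6 − z₀| = |-2| = 2 (distance from z₀ to the singularity z = -6).

c_0 = 1/4, c_1 = -1/4, c_2 = 3/16; R = 2.


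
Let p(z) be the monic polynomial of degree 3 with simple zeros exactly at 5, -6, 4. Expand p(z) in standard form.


The polynomial is p(z) = ∏_{α ∈ S} (z − α), where S = {5, -6, 4}.
Expanding the product yields: p(z) = z^3 -3·z^2 -34·z + 120.
The resulting polynomial has degree 3 and real coefficients as required.

p(z) = z^3 -3·z^2 -34·z + 120.


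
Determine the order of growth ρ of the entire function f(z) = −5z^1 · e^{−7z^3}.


M(r) = max_{|z|=r} |-5|·|z|^1·|e^{−7z^3}| = 5·r^1 · e^{7r^3} (the factors attain their maxima compatibly on |z|=r). Then log M(r) = log 5 + 1·log r + 7r^3, dominated by the last term, so log log M(r) ~ 3·log r. The polynomial factor -5z^1 contributes only a log r term and does not affect the order. ρ = 3.
Therefore ρ = 3.

Order ρ = 3.


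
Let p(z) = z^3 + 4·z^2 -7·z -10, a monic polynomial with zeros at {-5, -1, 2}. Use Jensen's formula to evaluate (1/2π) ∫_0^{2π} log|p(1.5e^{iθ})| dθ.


Zeros: -5, -1, 2; r = 1.5.
Inside |z| < r: -1. Outside (|z| ≥ r): -5, 2.
p(0) = -10, so log|p(0)| = log(10) = 2.3026.
Apply Jensen: I(r) = log|p(0)| + Σ_k log(r/|z_k|), summed over zeros inside |z| < r.
  log(r/|z_k|) for z_k = -1: log(1.5/1) = 0.4055
  Outside zeros (-5, 2) contribute nothing to the Jensen sum.
Sum over inside zeros: 0.4055.
I(r) = log|p(0)| + (inside sum) = 2.3026 + 0.4055 = 2.7081.
Note: since some zeros are outside |z| ≤ r, the simplified n·log(r) form does NOT apply — only the inside zeros contribute.

I(r) ≈ 2.7081.


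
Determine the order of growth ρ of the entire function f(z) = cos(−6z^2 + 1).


Write cos(w) = (e^{iw} ± e^{−iw})/(2 or 2i), so |cos(w)| ≤ e^{|w|}. With w = −6z^2 + 1, |w| ≤ 6r^2 + 1 on |z|=r, giving M(r) ≤ e^{6r^2 + 1} and ρ ≤ 2. For the lower bound, choose z on |z|=r with -6z^2 purely imaginary of modulus 6r^2; then |cos(−6z^2 + 1)| grows like e^{6r^2}/2, so ρ ≥ 2. Hence ρ = 2.
Therefore ρ = 2.

Order ρ = 2.


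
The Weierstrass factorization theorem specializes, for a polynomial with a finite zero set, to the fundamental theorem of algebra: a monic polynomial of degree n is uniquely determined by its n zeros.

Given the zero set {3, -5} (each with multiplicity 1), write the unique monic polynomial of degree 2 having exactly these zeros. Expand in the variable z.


The polynomial is p(z) = ∏_{α ∈ S} (z − α), where S = {3, -5}.
Expanding the product yields: p(z) = z^2 + 2·z -15.
The resulting polynomial has degree 2 and real coefficients as required.

p(z) = z^2 + 2·z -15.


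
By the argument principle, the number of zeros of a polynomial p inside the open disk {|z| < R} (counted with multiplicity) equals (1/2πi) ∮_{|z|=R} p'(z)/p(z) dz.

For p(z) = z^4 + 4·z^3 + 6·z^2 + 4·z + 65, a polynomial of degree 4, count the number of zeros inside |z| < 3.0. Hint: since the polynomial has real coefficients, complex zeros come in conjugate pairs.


The zeros of p are: (1 + 2i), (1 - 2i), (-3 + 2i), (-3 - 2i).
Their magnitudes are: 2.236, 2.236, 3.606, 3.606.
Zeros with |z| < R = 3.0: (1 + 2i), (1 - 2i).
Count = 2.
By the argument principle, (1/2πi) ∮_{|z|=R} p'(z)/p(z) dz equals exactly this count.

Number of zeros inside |z| < 3.0: 2.


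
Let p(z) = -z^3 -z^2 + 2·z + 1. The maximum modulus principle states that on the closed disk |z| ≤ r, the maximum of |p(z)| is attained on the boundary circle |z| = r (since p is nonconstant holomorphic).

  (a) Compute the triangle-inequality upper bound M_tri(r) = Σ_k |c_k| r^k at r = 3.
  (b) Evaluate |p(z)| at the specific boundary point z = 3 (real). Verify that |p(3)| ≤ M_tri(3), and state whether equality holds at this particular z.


Coefficients: c_0 = 1, c_1 = 2, c_2 = -1, c_3 = -1. Radius r = 3.
Part (a). Triangle bound: M_tri(r) = Σ_k |c_k| r^k
  = |1|·3^0 + |2|·3^1 + |-1|·3^2 + |-1|·3^3
  = 1 + 6 + 9 + 27 = 43.
This bounds M(r) := max_{|z|=r} |p(z)| from above; equality holds iff all terms c_k z^k can be made to align in phase at a single z on |z|=r.
Part (b). At z = 3 (real, on the circle |z| = r):
  p(3) = (1)·3^0 + (2)·3^1 + (-1)·3^2 + (-1)·3^3 = -29.
  |p(3)| = 29.
Check: |p(3)| = 29 ≤ 43 = M_tri(3). ✓ Equality does not hold at z = 3 (the coefficients have mixed signs, so the terms do not all align in phase there).

M_tri(3) = 43; |p(3)| = 29; equality at z=3: no.


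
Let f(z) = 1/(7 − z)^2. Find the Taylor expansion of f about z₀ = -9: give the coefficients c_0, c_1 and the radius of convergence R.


Let w = z − z₀, so z = z₀ + w.
Then 7 − z = 7 − (z₀ + w) = (7 − z₀) − w = 16 − w.
f(z) = 1/(16 − w)^2 = (1/(16)^2) · (1 − w/(16))^{−2}.
By the binomial series (1−u)^{−2} = Σ_{n≥0} C(n+1, 1) u^n for |u|<1, with u = w/(16):
  c_n = C(n+1, 1) / (16)^(n+2).
  c_0 = 1/(16)^2 = 1/256.
  c_1 = 2/(16)^3 = 1/2048.
The series is valid for |w/d| < 1, i.e. |z − z₀| < |d|.
Radius of convergence: R = |7 − z₀| = |16| = 16 (distance from z₀ to the singularity z = 7).

c_0 = 1/256, c_1 = 1/2048; R = 16.


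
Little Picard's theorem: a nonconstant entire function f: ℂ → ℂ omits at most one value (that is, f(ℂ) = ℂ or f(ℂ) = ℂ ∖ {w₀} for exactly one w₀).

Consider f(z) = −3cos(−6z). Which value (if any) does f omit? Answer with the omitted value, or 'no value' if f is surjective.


Little Picard bounds the complement of f(ℂ) to at most one point.
cos is entire and surjective onto ℂ: for every w ∈ ℂ, cos(ζ) = w has a solution ζ ∈ ℂ (e.g., via the complex inverse arccos). With ζ = −6z this gives z = ζ/(-6). Then -3·cos(−6z) takes every value in -3·ℂ = ℂ, and adding 0 is a bijection of ℂ. So f is surjective and omits no value. (Note: only on the real line is cos bounded by [−1, 1].)

Omitted value: no value.


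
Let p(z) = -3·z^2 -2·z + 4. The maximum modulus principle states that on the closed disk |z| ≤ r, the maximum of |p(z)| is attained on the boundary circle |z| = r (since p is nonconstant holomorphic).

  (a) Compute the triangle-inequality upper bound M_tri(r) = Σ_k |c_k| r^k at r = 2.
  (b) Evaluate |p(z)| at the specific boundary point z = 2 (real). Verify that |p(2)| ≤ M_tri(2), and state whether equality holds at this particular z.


Coefficients: c_0 = 4, c_1 = -2, c_2 = -3. Radius r = 2.
Part (a). Triangle bound: M_tri(r) = Σ_k |c_k| r^k
  = |4|·2^0 + |-2|·2^1 + |-3|·2^2
  = 4 + 4 + 12 = 20.
This bounds M(r) := max_{|z|=r} |p(z)| from above; equality holds iff all terms c_k z^k can be made to align in phase at a single z on |z|=r.
Part (b). At z = 2 (real, on the circle |z| = r):
  p(2) = (4)·2^0 + (-2)·2^1 + (-3)·2^2 = -12.
  |p(2)| = 12.
Check: |p(2)| = 12 ≤ 20 = M_tri(2). ✓ Equality does not hold at z = 2 (the coefficients have mixed signs, so the terms do not all align in phase there).

M_tri(2) = 20; |p(2)| = 12; equality at z=2: no.


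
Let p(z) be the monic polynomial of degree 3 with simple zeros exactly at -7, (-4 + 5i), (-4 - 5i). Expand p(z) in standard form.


The polynomial is p(z) = ∏_{α ∈ S} (z − α), where S = {-7, (-4 + 5i), (-4 - 5i)}.
Expanding the product yields: p(z) = z^3 + 15·z^2 + 97·z + 287.
Note conjugate pairs combine to real quadratics: (z − (-4+5i))(z − (-4−5i)) = z² + 8z + 41.
The resulting polynomial has degree 3 and real coefficients as required.

p(z) = z^3 + 15·z^2 + 97·z + 287.


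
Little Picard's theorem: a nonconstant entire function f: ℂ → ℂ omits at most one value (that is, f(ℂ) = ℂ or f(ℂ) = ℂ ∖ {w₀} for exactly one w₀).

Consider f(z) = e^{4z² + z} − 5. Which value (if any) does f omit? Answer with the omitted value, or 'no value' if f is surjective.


Little Picard bounds the complement of f(ℂ) to at most one point.
The exponent g(z) = 4z² + z is a nonconstant polynomial, hence surjective onto ℂ. So e^{g(z)} takes every value in {e^w : w ∈ ℂ} = ℂ ∖ {0}. Adding -5 shifts the range to ℂ ∖ {-5}. f omits exactly -5.

Omitted value: -5.


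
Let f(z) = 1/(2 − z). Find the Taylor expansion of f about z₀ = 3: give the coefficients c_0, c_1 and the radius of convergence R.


Let w = z − z₀, so z = z₀ + w.
Then 2 − z = 2 − (z₀ + w) = (2 − z₀) − w = -1 − w.
f(z) = 1/(-1 − w) = (1/(-1)) · 1/(1 − w/(-1)) = Σ_{n≥0} w^n / (-1)^(n+1).
So c_n = 1/(-1)^(n+1):
  c_0 = 1/(-1)^1 = -1.
  c_1 = 1/(-1)^2 = 1.
The series is valid for |w/d| < 1, i.e. |z − z₀| < |d|.
Radius of convergence: R = |2 − z₀| = |-1| = 1 (distance from z₀ to the singularity z = 2).

c_0 = -1, c_1 = 1; R = 1.


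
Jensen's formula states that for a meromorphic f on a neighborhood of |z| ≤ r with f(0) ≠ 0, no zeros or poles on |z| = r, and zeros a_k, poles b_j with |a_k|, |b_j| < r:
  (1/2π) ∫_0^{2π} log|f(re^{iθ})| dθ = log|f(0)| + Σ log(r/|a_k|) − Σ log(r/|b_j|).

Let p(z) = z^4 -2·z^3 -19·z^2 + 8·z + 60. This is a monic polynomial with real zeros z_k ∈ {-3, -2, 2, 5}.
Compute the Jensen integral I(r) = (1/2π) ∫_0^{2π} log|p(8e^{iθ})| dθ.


Zeros: -3, -2, 2, 5; r = 8.
Inside |z| < r: -3, -2, 2, 5. Outside (|z| ≥ r): ∅.
p(0) = 60, so log|p(0)| = log(60) = 4.0943.
Apply Jensen: I(r) = log|p(0)| + Σ_k log(r/|z_k|), summed over zeros inside |z| < r.
  log(r/|z_k|) for z_k = -3: log(8/3) = 0.9808
  log(r/|z_k|) for z_k = -2: log(8/2) = 1.3863
  log(r/|z_k|) for z_k = 2: log(8/2) = 1.3863
  log(r/|z_k|) for z_k = 5: log(8/5) = 0.4700
Sum over inside zeros: 4.2234.
I(r) = log|p(0)| + (inside sum) = 4.0943 + 4.2234 = 8.3178.
Closed form (all zeros inside, monic): I(r) = n·log(r) = 4·log(8) = 8.3178. ✓

I(r) ≈ 8.3178.


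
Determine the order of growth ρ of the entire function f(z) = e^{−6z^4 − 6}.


|e^{−6z^4 − 6}| = e^{Re(-6·z^4) + -6} ≤ e^{6|z|^4 + -6} = e^{6r^4 + -6} on |z| = r, so ρ ≤ 4. Choosing z on |z|=r so that -6·z^4 is real positive (always possible by picking arg z appropriately) gives |f(z)| = e^{6r^4 + -6}, matching the bound. The additive constant -6 does not affect log log M(r) ~ 4·log r. Hence ρ = 4.
Therefore ρ = 4.

Order ρ = 4.


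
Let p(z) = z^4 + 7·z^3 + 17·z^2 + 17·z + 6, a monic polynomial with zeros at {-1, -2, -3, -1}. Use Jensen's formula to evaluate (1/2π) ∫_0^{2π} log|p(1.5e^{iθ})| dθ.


Zeros: -3, -2, -1, -1; r = 1.5.
Inside |z| < r: -1, -1. Outside (|z| ≥ r): -3, -2.
p(0) = 6, so log|p(0)| = log(6) = 1.7918.
Apply Jensen: I(r) = log|p(0)| + Σ_k log(r/|z_k|), summed over zeros inside |z| < r.
  log(r/|z_k|) for z_k = -1: log(1.5/1) = 0.4055
  log(r/|z_k|) for z_k = -1: log(1.5/1) = 0.4055
  Outside zeros (-3, -2) contribute nothing to the Jensen sum.
Sum over inside zeros: 0.8109.
I(r) = log|p(0)| + (inside sum) = 1.7918 + 0.8109 = 2.6027.
Note: since some zeros are outside |z| ≤ r, the simplified n·log(r) form does NOT apply — only the inside zeros contribute.

I(r) ≈ 2.6027.


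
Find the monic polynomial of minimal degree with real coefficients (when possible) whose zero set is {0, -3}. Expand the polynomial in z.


The polynomial is p(z) = ∏_{α ∈ S} (z − α), where S = {0, -3}.
Expanding the product yields: p(z) = z^2 + 3·z.
The resulting polynomial has degree 2 and real coefficients as required.

p(z) = z^2 + 3·z.


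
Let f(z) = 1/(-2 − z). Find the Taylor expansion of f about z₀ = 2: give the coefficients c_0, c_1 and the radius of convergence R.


Let w = z − z₀, so z = z₀ + w.
Then -2 − z = -2 − (z₀ + w) = (-2 − z₀) − w = -4 − w.
f(z) = 1/(-4 − w) = (1/(-4)) · 1/(1 − w/(-4)) = Σ_{n≥0} w^n / (-4)^(n+1).
So c_n = 1/(-4)^(n+1):
  c_0 = 1/(-4)^1 = -1/4.
  c_1 = 1/(-4)^2 = 1/16.
The series is valid for |w/d| < 1, i.e. |z − z₀| < |d|.
Radius of convergence: R = |-2 − z₀| = |-4| = 4 (distance from z₀ to the singularity z = -2).

c_0 = -1/4, c_1 = 1/16; R = 4.


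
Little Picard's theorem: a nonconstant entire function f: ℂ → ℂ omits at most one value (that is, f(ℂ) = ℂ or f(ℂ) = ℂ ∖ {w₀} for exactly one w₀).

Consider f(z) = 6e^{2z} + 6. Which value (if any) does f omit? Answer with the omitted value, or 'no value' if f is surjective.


Little Picard bounds the complement of f(ℂ) to at most one point.
e^{2z} is never zero on ℂ, so 6·e^{2z} takes every value in ℂ ∖ {0}. Adding 6 shifts the range to ℂ ∖ {6}. Thus f omits exactly the value 6.

Omitted value: 6.


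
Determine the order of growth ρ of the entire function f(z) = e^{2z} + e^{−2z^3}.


Each summand is entire of order 1 and 3 respectively (as in the single-exponential case). The order of a sum is at most the max of the orders, so ρ ≤ 3. For the lower bound: on |z|=r choose arg z so that -2z^3 is real positive; then |e^{-2z^3}| = e^{2r^3} while |e^{2z}| ≤ e^{2r^1} = o(e^{2r^3}). So |f| ≥ e^{2r^3}(1 − o(1)) and ρ ≥ 3. Hence ρ = max(1, 3) = 3.
Therefore ρ = 3.

Order ρ = 3.


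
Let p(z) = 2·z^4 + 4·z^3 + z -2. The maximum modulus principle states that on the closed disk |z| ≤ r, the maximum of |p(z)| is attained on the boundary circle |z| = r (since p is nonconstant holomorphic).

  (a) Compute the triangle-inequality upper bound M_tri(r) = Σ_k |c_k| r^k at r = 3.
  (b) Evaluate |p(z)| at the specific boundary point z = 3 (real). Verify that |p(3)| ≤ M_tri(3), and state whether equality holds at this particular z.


Coefficients: c_0 = -2, c_1 = 1, c_2 = 0, c_3 = 4, c_4 = 2. Radius r = 3.
Part (a). Triangle bound: M_tri(r) = Σ_k |c_k| r^k
  = |-2|·3^0 + |1|·3^1 + |0|·3^2 + |4|·3^3 + |2|·3^4
  = 2 + 3 + 0 + 108 + 162 = 275.
This bounds M(r) := max_{|z|=r} |p(z)| from above; equality holds iff all terms c_k z^k can be made to align in phase at a single z on |z|=r.
Part (b). At z = 3 (real, on the circle |z| = r):
  p(3) = (-2)·3^0 + (1)·3^1 + (0)·3^2 + (4)·3^3 + (2)·3^4 = 271.
  |p(3)| = 271.
Check: |p(3)| = 271 ≤ 275 = M_tri(3). ✓ Equality does not hold at z = 3 (the coefficients have mixed signs, so the terms do not all align in phase there).

M_tri(3) = 275; |p(3)| = 271; equality at z=3: no.


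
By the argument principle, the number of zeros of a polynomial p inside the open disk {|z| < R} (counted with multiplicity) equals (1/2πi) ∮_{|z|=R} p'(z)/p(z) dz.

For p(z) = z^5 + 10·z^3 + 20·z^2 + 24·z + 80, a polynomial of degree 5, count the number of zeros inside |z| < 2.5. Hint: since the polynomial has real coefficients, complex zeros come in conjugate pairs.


The zeros of p are: (0 + 2i), (0 - 2i), (1 + 3i), (1 - 3i), -2.
Their magnitudes are: 2, 2, 3.162, 3.162, 2.
Zeros with |z| < R = 2.5: (0 + 2i), (0 - 2i), -2.
Count = 3.
By the argument principle, (1/2πi) ∮_{|z|=R} p'(z)/p(z) dz equals exactly this count.

Number of zeros inside |z| < 2.5: 3.


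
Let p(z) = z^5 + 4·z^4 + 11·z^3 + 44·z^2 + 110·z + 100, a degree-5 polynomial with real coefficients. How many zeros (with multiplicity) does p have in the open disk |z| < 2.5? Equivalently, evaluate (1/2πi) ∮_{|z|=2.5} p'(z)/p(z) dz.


The zeros of p are: (1 + 3i), (1 - 3i), (-2 + 1i), (-2 - 1i), -2.
Their magnitudes are: 3.162, 3.162, 2.236, 2.236, 2.
Zeros with |z| < R = 2.5: (-2 + 1i), (-2 - 1i), -2.
Count = 3.
By the argument principle, (1/2πi) ∮_{|z|=R} p'(z)/p(z) dz equals exactly this count.

Number of zeros inside |z| < 2.5: 3.


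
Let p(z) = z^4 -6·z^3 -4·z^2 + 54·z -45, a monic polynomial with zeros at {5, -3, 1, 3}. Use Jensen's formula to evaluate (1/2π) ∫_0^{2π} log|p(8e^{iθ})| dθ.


Zeros: -3, 1, 3, 5; r = 8.
Inside |z| < r: -3, 1, 3, 5. Outside (|z| ≥ r): ∅.
p(0) = -45, so log|p(0)| = log(45) = 3.8067.
Apply Jensen: I(r) = log|p(0)| + Σ_k log(r/|z_k|), summed over zeros inside |z| < r.
  log(r/|z_k|) for z_k = 5: log(8/5) = 0.4700
  log(r/|z_k|) for z_k = -3: log(8/3) = 0.9808
  log(r/|z_k|) for z_k = 1: log(8/1) = 2.0794
  log(r/|z_k|) for z_k = 3: log(8/3) = 0.9808
Sum over inside zeros: 4.5111.
I(r) = log|p(0)| + (inside sum) = 3.8067 + 4.5111 = 8.3178.
Closed form (all zeros inside, monic): I(r) = n·log(r) = 4·log(8) = 8.3178. ✓

I(r) ≈ 8.3178.


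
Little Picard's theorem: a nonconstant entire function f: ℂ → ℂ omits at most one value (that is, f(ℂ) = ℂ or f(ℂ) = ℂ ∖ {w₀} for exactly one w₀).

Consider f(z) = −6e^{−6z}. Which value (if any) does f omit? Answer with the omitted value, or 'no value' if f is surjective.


Little Picard bounds the complement of f(ℂ) to at most one point.
e^{−6z} is never zero on ℂ, so -6·e^{−6z} takes every value in ℂ ∖ {0}. Adding 0 shifts the range to ℂ ∖ {0}. Thus f omits exactly the value 0.

Omitted value: 0.


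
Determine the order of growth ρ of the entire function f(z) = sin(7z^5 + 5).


Write sin(w) = (e^{iw} ± e^{−iw})/(2 or 2i), so |sin(w)| ≤ e^{|w|}. With w = 7z^5 + 5, |w| ≤ 7r^5 + 5 on |z|=r, giving M(r) ≤ e^{7r^5 + 5} and ρ ≤ 5. For the lower bound, choose z on |z|=r with 7z^5 purely imaginary of modulus 7r^5; then |sin(7z^5 + 5)| grows like e^{7r^5}/2, so ρ ≥ 5. Hence ρ = 5.
Therefore ρ = 5.

Order ρ = 5.


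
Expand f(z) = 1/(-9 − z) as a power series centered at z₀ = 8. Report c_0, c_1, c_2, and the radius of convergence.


Let w = z − z₀, so z = z₀ + w.
Then -9 − z = -9 − (z₀ + w) = (-9 − z₀) − w = -17 − w.
f(z) = 1/(-17 − w) = (1/(-17)) · 1/(1 − w/(-17)) = Σ_{n≥0} w^n / (-17)^(n+1).
So c_n = 1/(-17)^(n+1):
  c_0 = 1/(-17)^1 = -1/17.
  c_1 = 1/(-17)^2 = 1/289.
  c_2 = 1/(-17)^3 = -1/4913.
The series is valid for |w/d| < 1, i.e. |z − z₀| < |d|.
Radius of convergence: R = |-9 − z₀| = |-17| = 17 (distance from z₀ to the singularity z = -9).

c_0 = -1/17, c_1 = 1/289, c_2 = -1/4913; R = 17.


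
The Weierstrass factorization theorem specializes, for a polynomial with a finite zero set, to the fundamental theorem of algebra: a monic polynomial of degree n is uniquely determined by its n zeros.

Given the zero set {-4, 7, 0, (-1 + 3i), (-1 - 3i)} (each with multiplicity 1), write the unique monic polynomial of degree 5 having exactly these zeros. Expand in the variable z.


The polynomial is p(z) = ∏_{α ∈ S} (z − α), where S = {-4, 7, 0, (-1 + 3i), (-1 - 3i)}.
Expanding the product yields: p(z) = z^5 -z^4 -24·z^3 -86·z^2 -280·z.
Note conjugate pairs combine to real quadratics: (z − (-1+3i))(z − (-1−3i)) = z² + 2z + 10.
The resulting polynomial has degree 5 and real coefficients as required.

p(z) = z^5 -z^4 -24·z^3 -86·z^2 -280·z.


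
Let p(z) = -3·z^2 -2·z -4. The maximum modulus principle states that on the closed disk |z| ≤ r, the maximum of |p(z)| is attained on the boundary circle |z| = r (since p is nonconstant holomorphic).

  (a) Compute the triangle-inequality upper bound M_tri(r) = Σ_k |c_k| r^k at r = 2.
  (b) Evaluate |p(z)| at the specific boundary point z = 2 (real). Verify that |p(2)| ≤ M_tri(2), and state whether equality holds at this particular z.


Coefficients: c_0 = -4, c_1 = -2, c_2 = -3. Radius r = 2.
Part (a). Triangle bound: M_tri(r) = Σ_k |c_k| r^k
  = |-4|·2^0 + |-2|·2^1 + |-3|·2^2
  = 4 + 4 + 12 = 20.
This bounds M(r) := max_{|z|=r} |p(z)| from above; equality holds iff all terms c_k z^k can be made to align in phase at a single z on |z|=r.
Part (b). At z = 2 (real, on the circle |z| = r):
  p(2) = (-4)·2^0 + (-2)·2^1 + (-3)·2^2 = -20.
  |p(2)| = 20.
Since all nonzero coefficients share the same sign, |p(2)| = 20 = M_tri(2); the triangle bound is attained at z = 2, so in fact M(r) = 20.

M_tri(2) = 20; |p(2)| = 20; equality at z=2: yes.


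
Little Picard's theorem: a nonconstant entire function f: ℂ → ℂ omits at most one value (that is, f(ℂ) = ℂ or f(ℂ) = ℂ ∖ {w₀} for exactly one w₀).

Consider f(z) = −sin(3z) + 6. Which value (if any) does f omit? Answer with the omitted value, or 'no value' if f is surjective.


Little Picard bounds the complement of f(ℂ) to at most one point.
sin is entire and surjective onto ℂ: for every w ∈ ℂ, sin(ζ) = w has a solution ζ ∈ ℂ (e.g., via the complex inverse arcsin). With ζ = 3z this gives z = ζ/(3). Then -1·sin(3z) takes every value in -1·ℂ = ℂ, and adding 6 is a bijection of ℂ. So f is surjective and omits no value. (Note: only on the real line is sin bounded by [−1, 1].)

Omitted value: no value.


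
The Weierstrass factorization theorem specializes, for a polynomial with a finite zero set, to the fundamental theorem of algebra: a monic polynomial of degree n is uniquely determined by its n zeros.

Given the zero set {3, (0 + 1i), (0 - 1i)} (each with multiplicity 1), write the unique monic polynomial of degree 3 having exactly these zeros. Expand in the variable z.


The polynomial is p(z) = ∏_{α ∈ S} (z − α), where S = {3, (0 + 1i), (0 - 1i)}.
Expanding the product yields: p(z) = z^3 -3·z^2 + z -3.
Note conjugate pairs combine to real quadratics: (z − (0+1i))(z − (0−1i)) = z² + 1.
The resulting polynomial has degree 3 and real coefficients as required.

p(z) = z^3 -3·z^2 + z -3.


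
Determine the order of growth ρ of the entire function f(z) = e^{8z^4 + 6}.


|e^{8z^4 + 6}| = e^{Re(8·z^4) + 6} ≤ e^{8|z|^4 + 6} = e^{8r^4 + 6} on |z| = r, so ρ ≤ 4. Choosing z on |z|=r so that 8·z^4 is real positive (always possible by picking arg z appropriately) gives |f(z)| = e^{8r^4 + 6}, matching the bound. The additive constant 6 does not affect log log M(r) ~ 4·log r. Hence ρ = 4.
Therefore ρ = 4.

Order ρ = 4.


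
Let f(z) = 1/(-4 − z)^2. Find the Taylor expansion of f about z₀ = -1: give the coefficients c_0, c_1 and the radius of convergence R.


Let w = z − z₀, so z = z₀ + w.
Then -4 − z = -4 − (z₀ + w) = (-4 − z₀) − w = -3 − w.
f(z) = 1/(-3 − w)^2 = (1/(-3)^2) · (1 − w/(-3))^{−2}.
By the binomial series (1−u)^{−2} = Σ_{n≥0} C(n+1, 1) u^n for |u|<1, with u = w/(-3):
  c_n = C(n+1, 1) / (-3)^(n+2).
  c_0 = 1/(-3)^2 = 1/9.
  c_1 = 2/(-3)^3 = -2/27.
The series is valid for |w/d| < 1, i.e. |z − z₀| < |d|.
Radius of convergence: R = |-4 − z₀| = |-3| = 3 (distance from z₀ to the singularity z = -4).

c_0 = 1/9, c_1 = -2/27; R = 3.


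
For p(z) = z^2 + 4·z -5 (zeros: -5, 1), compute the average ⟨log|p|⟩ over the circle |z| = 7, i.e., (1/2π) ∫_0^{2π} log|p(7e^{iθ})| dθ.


Zeros: -5, 1; r = 7.
Inside |z| < r: -5, 1. Outside (|z| ≥ r): ∅.
p(0) = -5, so log|p(0)| = log(5) = 1.6094.
Apply Jensen: I(r) = log|p(0)| + Σ_k log(r/|z_k|), summed over zeros inside |z| < r.
  log(r/|z_k|) for z_k = -5: log(7/5) = 0.3365
  log(r/|z_k|) for z_k = 1: log(7/1) = 1.9459
Sum over inside zeros: 2.2824.
I(r) = log|p(0)| + (inside sum) = 1.6094 + 2.2824 = 3.8918.
Closed form (all zeros inside, monic): I(r) = n·log(r) = 2·log(7) = 3.8918. ✓

I(r) ≈ 3.8918.


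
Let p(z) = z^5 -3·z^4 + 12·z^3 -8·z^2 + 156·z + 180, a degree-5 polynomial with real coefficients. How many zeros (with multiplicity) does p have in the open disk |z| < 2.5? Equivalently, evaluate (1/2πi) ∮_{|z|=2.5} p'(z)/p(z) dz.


The zeros of p are: -1, (3 + 3i), (3 - 3i), (-1 + 3i), (-1 - 3i).
Their magnitudes are: 1, 4.243, 4.243, 3.162, 3.162.
Zeros with |z| < R = 2.5: -1.
Count = 1.
By the argument principle, (1/2πi) ∮_{|z|=R} p'(z)/p(z) dz equals exactly this count.

Number of zeros inside |z| < 2.5: 1.


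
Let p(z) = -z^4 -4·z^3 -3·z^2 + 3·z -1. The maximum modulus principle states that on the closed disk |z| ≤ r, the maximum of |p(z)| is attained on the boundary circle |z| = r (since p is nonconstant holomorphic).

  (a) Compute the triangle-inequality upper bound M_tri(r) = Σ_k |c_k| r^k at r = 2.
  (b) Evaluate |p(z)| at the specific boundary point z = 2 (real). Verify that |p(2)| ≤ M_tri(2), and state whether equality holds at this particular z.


Coefficients: c_0 = -1, c_1 = 3, c_2 = -3, c_3 = -4, c_4 = -1. Radius r = 2.
Part (a). Triangle bound: M_tri(r) = Σ_k |c_k| r^k
  = |-1|·2^0 + |3|·2^1 + |-3|·2^2 + |-4|·2^3 + |-1|·2^4
  = 1 + 6 + 12 + 32 + 16 = 67.
This bounds M(r) := max_{|z|=r} |p(z)| from above; equality holds iff all terms c_k z^k can be made to align in phase at a single z on |z|=r.
Part (b). At z = 2 (real, on the circle |z| = r):
  p(2) = (-1)·2^0 + (3)·2^1 + (-3)·2^2 + (-4)·2^3 + (-1)·2^4 = -55.
  |p(2)| = 55.
Check: |p(2)| = 55 ≤ 67 = M_tri(2). ✓ Equality does not hold at z = 2 (the coefficients have mixed signs, so the terms do not all align in phase there).

M_tri(2) = 67; |p(2)| = 55; equality at z=2: no.


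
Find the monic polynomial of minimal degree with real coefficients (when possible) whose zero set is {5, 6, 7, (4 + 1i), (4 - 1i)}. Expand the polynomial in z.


The polynomial is p(z) = ∏_{α ∈ S} (z − α), where S = {5, 6, 7, (4 + 1i), (4 - 1i)}.
Expanding the product yields: p(z) = z^5 -26·z^4 + 268·z^3 -1372·z^2 + 3499·z -3570.
Note conjugate pairs combine to real quadratics: (z − (4+1i))(z − (4−1i)) = z² − 8z + 17.
The resulting polynomial has degree 5 and real coefficients as required.

p(z) = z^5 -26·z^4 + 268·z^3 -1372·z^2 + 3499·z -3570.


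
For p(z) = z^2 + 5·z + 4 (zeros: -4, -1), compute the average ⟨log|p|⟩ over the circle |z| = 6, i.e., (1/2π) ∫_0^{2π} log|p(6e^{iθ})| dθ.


Zeros: -4, -1; r = 6.
Inside |z| < r: -4, -1. Outside (|z| ≥ r): ∅.
p(0) = 4, so log|p(0)| = log(4) = 1.3863.
Apply Jensen: I(r) = log|p(0)| + Σ_k log(r/|z_k|), summed over zeros inside |z| < r.
  log(r/|z_k|) for z_k = -4: log(6/4) = 0.4055
  log(r/|z_k|) for z_k = -1: log(6/1) = 1.7918
Sum over inside zeros: 2.1972.
I(r) = log|p(0)| + (inside sum) = 1.3863 + 2.1972 = 3.5835.
Closed form (all zeros inside, monic): I(r) = n·log(r) = 2·log(6) = 3.5835. ✓

I(r) ≈ 3.5835.


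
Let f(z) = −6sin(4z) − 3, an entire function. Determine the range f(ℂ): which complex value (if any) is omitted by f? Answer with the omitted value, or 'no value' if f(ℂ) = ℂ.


Little Picard bounds the complement of f(ℂ) to at most one point.
sin is entire and surjective onto ℂ: for every w ∈ ℂ, sin(ζ) = w has a solution ζ ∈ ℂ (e.g., via the complex inverse arcsin). With ζ = 4z this gives z = ζ/(4). Then -6·sin(4z) takes every value in -6·ℂ = ℂ, and adding -3 is a bijection of ℂ. So f is surjective and omits no value. (Note: only on the real line is sin bounded by [−1, 1].)

Omitted value: no value.


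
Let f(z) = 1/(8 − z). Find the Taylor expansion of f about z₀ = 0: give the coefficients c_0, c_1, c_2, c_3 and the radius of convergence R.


Let w = z − z₀, so z = z₀ + w.
Then 8 − z = 8 − (z₀ + w) = (8 − z₀) − w = 8 − w.
f(z) = 1/(8 − w) = (1/(8)) · 1/(1 − w/(8)) = Σ_{n≥0} w^n / (8)^(n+1).
So c_n = 1/(8)^(n+1):
  c_0 = 1/(8)^1 = 1/8.
  c_1 = 1/(8)^2 = 1/64.
  c_2 = 1/(8)^3 = 1/512.
  c_3 = 1/(8)^4 = 1/4096.
The series is valid for |w/d| < 1, i.e. |z − z₀| < |d|.
Radius of convergence: R = |8 − z₀| = |8| = 8 (distance from z₀ to the singularity z = 8).

c_0 = 1/8, c_1 = 1/64, c_2 = 1/512, c_3 = 1/4096; R = 8.
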